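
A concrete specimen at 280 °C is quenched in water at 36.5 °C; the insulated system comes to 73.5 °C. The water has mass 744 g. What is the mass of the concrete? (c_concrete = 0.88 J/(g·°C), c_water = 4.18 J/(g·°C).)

m ≈ 633 g

|Q_concrete| = |Q_water|:
m·0.88·(280 − 73.5) = 744·4.18·(73.5 − 36.5)
181.72 m = 115067  ⇒  m ≈ 633.2 g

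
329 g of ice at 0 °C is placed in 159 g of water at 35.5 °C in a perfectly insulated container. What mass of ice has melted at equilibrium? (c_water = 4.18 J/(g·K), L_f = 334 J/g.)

m_melted ≈ 70.6 g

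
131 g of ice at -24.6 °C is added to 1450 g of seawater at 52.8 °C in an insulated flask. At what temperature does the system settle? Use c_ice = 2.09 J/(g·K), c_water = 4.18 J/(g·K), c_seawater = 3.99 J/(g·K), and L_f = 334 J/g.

T_f ≈ 40.3 °C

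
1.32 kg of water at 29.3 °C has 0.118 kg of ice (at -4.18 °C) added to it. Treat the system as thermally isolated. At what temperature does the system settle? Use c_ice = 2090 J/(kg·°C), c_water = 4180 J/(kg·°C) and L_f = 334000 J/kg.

T_f ≈ 20.2 °C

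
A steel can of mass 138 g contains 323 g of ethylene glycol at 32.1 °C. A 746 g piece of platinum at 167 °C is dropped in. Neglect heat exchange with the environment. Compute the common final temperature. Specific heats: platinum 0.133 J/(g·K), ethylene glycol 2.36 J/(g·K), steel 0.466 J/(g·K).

T_f ≈ 46.6 °C

T_f is the heat-capacity-weighted average of the initial temperatures:
T_f = (99.22·167 + 762.28·32.1 + 64.31·32.1) / (99.22 + 762.28 + 64.31)
    = 43103 / 925.81 ≈ 46.56 °C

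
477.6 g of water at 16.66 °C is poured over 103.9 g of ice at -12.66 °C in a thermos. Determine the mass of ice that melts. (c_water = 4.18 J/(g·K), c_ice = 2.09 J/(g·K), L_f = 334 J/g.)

Cooling the water to 0 °C releases 477.6×4.18×16.66 = 33259 J.
Warming the ice to 0 °C takes 103.9×2.09×12.66 = 2749.1 J, leaving 30510 J for melting.
Fully melting the ice requires m_ice L_f = 103.9×334 = 34703 J.
Since 30510 < 34703 J, not all the ice melts; equilibrium is at 0 °C.
m_melted×334 = 30510  ⇒  m_melted ≈ 91.35 g.

m_melted ≈ 91.3 g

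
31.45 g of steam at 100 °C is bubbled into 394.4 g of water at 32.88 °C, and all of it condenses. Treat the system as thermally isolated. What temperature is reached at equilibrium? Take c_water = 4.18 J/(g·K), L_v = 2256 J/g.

T_f ≈ 77.7 °C

Heat gained plus heat lost sum to zero:
latent heat released on condensation: 31.45·2256 = 70951; condensed water 100 °C→T: 131.46(T − 100); water warms: 394.4·4.18·(T − 32.88) = 1648.6(T − 32.88)
1780.1 T = 70951 + 13146 + 54206 = 138303
T ≈ 77.70 °C, under the boiling point, so the assumption holds.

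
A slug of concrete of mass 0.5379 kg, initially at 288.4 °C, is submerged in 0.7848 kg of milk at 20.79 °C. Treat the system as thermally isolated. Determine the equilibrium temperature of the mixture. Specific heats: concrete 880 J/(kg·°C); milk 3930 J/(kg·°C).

T_f ≈ 56.4 °C

Heat gained plus heat lost sum to zero:
0.5379×880×(T − 288.4) + 0.7848×3930×(T − 20.79) = 0
473.35(T − 288.4) + 3084.3(T − 20.79) = 0
(473.35 + 3084.3) T = 473.35×288.4 + 3084.3×20.79
T = 200637/3557.6 ≈ 56.40 °C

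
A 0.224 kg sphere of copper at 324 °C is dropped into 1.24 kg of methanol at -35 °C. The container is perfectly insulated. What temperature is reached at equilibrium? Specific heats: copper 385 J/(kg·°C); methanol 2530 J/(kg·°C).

T_f ≈ -25.4 °C

Set heat shed by the hot body equal to heat absorbed by the cold body:
0.224*385*(324 − T) = 1.24*2530*(T − (-35))
86.24(324 − T) = 3137.2(T − (-35))
3223.4 T = -81860  ⇒  T ≈ -25.40 °C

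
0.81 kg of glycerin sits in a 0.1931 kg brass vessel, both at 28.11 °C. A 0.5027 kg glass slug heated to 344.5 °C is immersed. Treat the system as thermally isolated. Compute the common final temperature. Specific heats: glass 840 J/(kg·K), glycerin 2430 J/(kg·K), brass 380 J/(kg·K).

T_f ≈ 82.3 °C

T_f is the heat-capacity-weighted average of the initial temperatures:
T_f = (422.27*344.5 + 1968.3*28.11 + 73.38*28.11) / (422.27 + 1968.3 + 73.38)
    = 202863 / 2463.9 ≈ 82.33 °C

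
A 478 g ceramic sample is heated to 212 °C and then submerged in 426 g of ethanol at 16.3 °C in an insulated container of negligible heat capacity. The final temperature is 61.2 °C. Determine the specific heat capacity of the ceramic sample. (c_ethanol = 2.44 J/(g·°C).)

Taking heat into each body as positive, Σ m c ΔT = 0:
478·c·(61.2 − 212) + 426·2.44·(61.2 − 16.3) = 0
-72082 c = -46671
c = -46671/-72082 ≈ 0.6475 J/(g·°C)

c ≈ 0.647 J/(g·°C)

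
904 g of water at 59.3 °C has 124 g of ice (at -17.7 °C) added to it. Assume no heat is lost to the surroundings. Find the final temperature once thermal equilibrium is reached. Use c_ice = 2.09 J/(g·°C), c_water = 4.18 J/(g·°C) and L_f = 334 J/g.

Conservation of energy gives ΣQ = 0:
warm ice to 0 °C: 124×2.09×(0 − (-17.7)) = 4587.1
  melt ice: 124×334 = 41416
  warm the meltwater: 518.32 T
  water: 3778.7(T − 59.3)
4297 T = 224078 − 46003 = 178075
T ≈ 41.44 °C. Since T > 0 °C, the all-ice-melts assumption holds.

T_f ≈ 41.4 °C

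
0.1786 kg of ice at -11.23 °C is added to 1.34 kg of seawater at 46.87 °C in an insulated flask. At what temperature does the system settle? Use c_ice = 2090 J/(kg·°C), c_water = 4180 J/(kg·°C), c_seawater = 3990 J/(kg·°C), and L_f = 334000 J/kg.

T_f ≈ 30.6 °C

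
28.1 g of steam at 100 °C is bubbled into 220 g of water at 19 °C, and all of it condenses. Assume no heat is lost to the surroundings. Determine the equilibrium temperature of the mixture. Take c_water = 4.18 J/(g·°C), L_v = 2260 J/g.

T_f ≈ 89.4 °C

Net heat exchanged in the isolated system is zero:
latent heat released on condensation: 28.1·2260 = 63506
  condensed water 100 °C→T: 117.46(T − 100)
  original water: 919.6(T − 19)
1037.1 T = 63506 + 11746 + 17472 = 92724
T ≈ 89.41 °C — below 100 °C, confirming all the steam condensed.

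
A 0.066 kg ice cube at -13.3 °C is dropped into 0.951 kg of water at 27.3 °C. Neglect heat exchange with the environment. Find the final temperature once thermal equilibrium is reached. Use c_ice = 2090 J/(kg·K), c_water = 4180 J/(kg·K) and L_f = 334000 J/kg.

T_f ≈ 19.9 °C

Energy balance with sensible and latent terms:
ice -13.3→0 °C: 0.066×2090×13.3 = 1834.6; latent heat to melt: 0.066×334000 = 22044; meltwater 0→T: 0.066×4180×T = 275.88 T; water cools: 0.951×4180×(T − 27.3) = 3975.2(T − 27.3)
4251.1 T = 108522 − 23879 = 84644
T ≈ 19.91 °C. Since T > 0 °C, the all-ice-melts assumption holds.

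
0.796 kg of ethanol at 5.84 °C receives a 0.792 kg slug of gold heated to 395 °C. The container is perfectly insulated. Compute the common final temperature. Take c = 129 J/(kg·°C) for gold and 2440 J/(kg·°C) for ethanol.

T_f ≈ 25.3 °C

T_f = Σ m_i c_i T_i / Σ m_i c_i:
T_f = (102.17·395 + 1942.2·5.84) / (102.17 + 1942.2)
    = 51699 / 2044.4 ≈ 25.29 °C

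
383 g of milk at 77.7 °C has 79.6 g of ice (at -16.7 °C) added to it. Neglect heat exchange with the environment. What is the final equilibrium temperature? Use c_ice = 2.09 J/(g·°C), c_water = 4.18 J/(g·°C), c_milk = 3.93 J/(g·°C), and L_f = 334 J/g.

T_f ≈ 47.7 °C

Energy conservation, ΣQ = 0:
warm ice to 0 °C: 79.6·2.09·(0 − (-16.7)) = 2778.3
  melt ice: 79.6·334 = 26586
  meltwater 0→T: 79.6·4.18·T = 332.73 T
  milk cools: 383·3.93·(T − 77.7) = 1505.2(T − 77.7)
1837.9 T = 116953 − 29365 = 87589
T ≈ 47.66 °C (positive, so assuming full melt was valid).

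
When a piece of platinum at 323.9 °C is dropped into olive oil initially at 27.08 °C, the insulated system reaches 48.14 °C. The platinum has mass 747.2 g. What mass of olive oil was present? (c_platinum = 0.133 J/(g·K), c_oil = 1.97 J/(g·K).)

m ≈ 661 g

|Q_platinum| = |Q_oil|:
747.2×0.133×(323.9 − 48.14) = m×1.97×(48.14 − 27.08)
41.49 m = 27404  ⇒  m ≈ 660.5 g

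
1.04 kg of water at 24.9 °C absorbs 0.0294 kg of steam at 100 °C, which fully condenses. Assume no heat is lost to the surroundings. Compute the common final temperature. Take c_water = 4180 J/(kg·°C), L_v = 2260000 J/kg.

T_f ≈ 41.8 °C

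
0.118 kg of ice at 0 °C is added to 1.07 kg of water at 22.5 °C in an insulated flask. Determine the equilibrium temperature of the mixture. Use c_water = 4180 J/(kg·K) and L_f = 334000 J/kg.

Setting the total heat transfer to zero:
latent heat to melt: 0.118·334000 = 39412
  warm the meltwater: 493.24 T
  water: 4472.6(T − 22.5)
4965.8 T = 100634 − 39412 = 61222
T ≈ 12.33 °C — above 0 °C, consistent with complete melting.

T_f ≈ 12.3 °C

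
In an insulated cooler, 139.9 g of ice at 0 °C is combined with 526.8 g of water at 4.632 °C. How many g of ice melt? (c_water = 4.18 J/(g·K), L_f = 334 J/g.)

Cooling the water to 0 °C releases 526.8·4.18·4.632 = 10200 J.
To melt every bit of ice: 139.9·334 = 46727 J.
10200 J < 46727 J, so only part of the ice melts and the system sits at 0 °C.
Mass melted = 10200/334 ≈ 30.54 g.

m_melted ≈ 30.5 g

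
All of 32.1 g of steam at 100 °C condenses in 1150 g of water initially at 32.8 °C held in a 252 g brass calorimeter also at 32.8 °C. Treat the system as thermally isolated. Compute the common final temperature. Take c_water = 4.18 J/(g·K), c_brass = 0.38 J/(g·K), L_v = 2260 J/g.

T_f ≈ 49.0 °C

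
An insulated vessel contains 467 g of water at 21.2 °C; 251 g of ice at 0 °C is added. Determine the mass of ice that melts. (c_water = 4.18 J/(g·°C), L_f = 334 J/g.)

m_melted ≈ 124 g

Heat available from the water dropping to 0 °C: 467·4.18·21.2 = 41384 J.
Fully melting the ice requires m_ice L_f = 251·334 = 83834 J.
That's not enough to melt it all — equilibrium is at 0 °C with ice remaining.
m_melt = 41384 / L_f = 123.9 g.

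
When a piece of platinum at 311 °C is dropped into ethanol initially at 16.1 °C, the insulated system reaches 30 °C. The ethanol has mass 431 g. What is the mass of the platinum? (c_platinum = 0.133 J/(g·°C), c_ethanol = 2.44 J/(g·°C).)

Conservation of energy gives ΣQ = 0:
m×0.133×(30 − 311) + 431×2.44×(30 − 16.1) = 0
-37.37 m = -14618
m = -14618/-37.37 ≈ 391.1 g

m ≈ 391 g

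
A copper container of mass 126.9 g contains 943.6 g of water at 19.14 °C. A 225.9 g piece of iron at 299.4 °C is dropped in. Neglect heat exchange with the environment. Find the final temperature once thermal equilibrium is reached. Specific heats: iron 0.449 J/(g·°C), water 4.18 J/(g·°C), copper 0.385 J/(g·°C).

T_f ≈ 26.1 °C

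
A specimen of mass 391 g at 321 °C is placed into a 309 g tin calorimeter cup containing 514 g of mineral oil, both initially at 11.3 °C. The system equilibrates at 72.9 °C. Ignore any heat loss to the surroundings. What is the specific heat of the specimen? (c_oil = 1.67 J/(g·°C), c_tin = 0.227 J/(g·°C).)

c ≈ 0.59 J/(g·°C)

Setting the total heat transfer to zero:
391·c·(72.9 − 321) + 514·1.67·(72.9 − 11.3) + 309·0.227·(72.9 − 11.3) = 0
-97007 c = -57197
c = -57197/-97007 ≈ 0.5896 J/(g·°C)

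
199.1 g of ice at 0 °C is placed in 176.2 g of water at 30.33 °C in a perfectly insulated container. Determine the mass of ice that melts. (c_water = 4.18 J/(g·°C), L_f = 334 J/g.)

Cooling the water to 0 °C releases 176.2·4.18·30.33 = 22339 J.
To melt every bit of ice: 199.1·334 = 66499 J.
Since 22339 < 66499 J, not all the ice melts; equilibrium is at 0 °C.
Mass melted = 22339/334 ≈ 66.88 g.

m_melted ≈ 66.9 g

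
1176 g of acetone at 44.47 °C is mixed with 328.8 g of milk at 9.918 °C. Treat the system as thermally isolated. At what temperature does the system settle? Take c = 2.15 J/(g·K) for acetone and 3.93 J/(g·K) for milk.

|Q_acetone| = |Q_milk|:
1176×2.15×(44.47 − T) = 328.8×3.93×(T − 9.918)
2528.4(44.47 − T) = 1292.2(T − 9.918)
3820.6 T = 125254  ⇒  T ≈ 32.78 °C

T_f ≈ 32.8 °C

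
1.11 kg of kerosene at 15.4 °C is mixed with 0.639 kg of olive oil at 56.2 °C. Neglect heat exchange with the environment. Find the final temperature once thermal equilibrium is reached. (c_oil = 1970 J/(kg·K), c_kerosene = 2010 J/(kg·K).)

T_f is the heat-capacity-weighted average of the initial temperatures:
T_f = (1258.8*56.2 + 2231.1*15.4) / (1258.8 + 2231.1)
    = 105105 / 3489.9 ≈ 30.12 °C

T_f ≈ 30.1 °C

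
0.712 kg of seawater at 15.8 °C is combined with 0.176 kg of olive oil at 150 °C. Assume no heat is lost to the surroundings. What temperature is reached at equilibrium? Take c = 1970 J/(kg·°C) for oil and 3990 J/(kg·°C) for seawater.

T_f ≈ 30.4 °C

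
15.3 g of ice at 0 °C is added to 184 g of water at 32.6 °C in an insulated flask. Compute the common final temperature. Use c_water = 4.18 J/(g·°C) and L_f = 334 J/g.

Taking heat into each body as positive, Σ m c ΔT = 0:
melt ice: 15.3·334 = 5110.2; meltwater 0→T: 15.3·4.18·T = 63.95 T; water: 769.12(T − 32.6)
833.07 T = 25073 − 5110.2 = 19963
T ≈ 23.96 °C (positive, so assuming full melt was valid).

T_f ≈ 24.0 °C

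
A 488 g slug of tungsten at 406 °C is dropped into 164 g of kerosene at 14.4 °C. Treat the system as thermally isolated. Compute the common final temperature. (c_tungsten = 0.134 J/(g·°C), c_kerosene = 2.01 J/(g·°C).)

T_f ≈ 79.2 °C

Heat lost by the tungsten equals heat gained by the kerosene:
488·0.134·(406 − T) = 164·2.01·(T − 14.4)
65.39(406 − T) = 329.64(T − 14.4)
395.03 T = 31296  ⇒  T ≈ 79.22 °C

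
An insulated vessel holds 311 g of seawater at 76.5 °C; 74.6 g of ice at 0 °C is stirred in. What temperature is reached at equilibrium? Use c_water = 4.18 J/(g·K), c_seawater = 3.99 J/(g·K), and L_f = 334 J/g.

Conservation of energy gives ΣQ = 0:
latent heat to melt: 74.6·334 = 24916
  warm the meltwater: 311.83 T
  seawater: 1240.9(T − 76.5)
1552.7 T = 94928 − 24916 = 70012
T ≈ 45.09 °C. Since T > 0 °C, the all-ice-melts assumption holds.

T_f ≈ 45.1 °C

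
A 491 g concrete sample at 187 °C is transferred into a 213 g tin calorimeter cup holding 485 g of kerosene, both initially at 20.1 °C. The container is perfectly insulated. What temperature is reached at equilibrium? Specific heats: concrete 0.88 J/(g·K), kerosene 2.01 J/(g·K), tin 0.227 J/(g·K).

T_f ≈ 69.7 °C

T_f is the heat-capacity-weighted average of the initial temperatures:
T_f = (432.08×187 + 974.85×20.1 + 48.35×20.1) / (432.08 + 974.85 + 48.35)
    = 101365 / 1455.3 ≈ 69.65 °C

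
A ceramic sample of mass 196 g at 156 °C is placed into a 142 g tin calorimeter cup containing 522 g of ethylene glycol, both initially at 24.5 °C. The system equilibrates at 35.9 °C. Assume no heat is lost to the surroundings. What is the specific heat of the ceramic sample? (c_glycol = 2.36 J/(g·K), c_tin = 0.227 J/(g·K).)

Heat gained plus heat lost sum to zero:
196·c·(35.9 − 156) + 522·2.36·(35.9 − 24.5) + 142·0.227·(35.9 − 24.5) = 0
-23540 c = -14411
c = -14411/-23540 ≈ 0.6122 J/(g·K)

c ≈ 0.612 J/(g·K)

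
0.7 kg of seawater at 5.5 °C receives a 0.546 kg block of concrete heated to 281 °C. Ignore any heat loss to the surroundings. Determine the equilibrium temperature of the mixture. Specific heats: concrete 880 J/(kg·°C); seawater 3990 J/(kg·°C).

T_f ≈ 45.9 °C

|Q_concrete| = |Q_seawater|:
0.546×880×(281 − T) = 0.7×3990×(T − 5.5)
480.48(281 − T) = 2793(T − 5.5)
3273.5 T = 150376  ⇒  T ≈ 45.94 °C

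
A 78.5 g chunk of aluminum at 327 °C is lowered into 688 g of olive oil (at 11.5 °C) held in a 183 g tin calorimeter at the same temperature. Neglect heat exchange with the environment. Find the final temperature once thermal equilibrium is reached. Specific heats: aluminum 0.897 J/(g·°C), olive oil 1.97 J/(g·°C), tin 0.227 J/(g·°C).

T_f = Σ m_i c_i T_i / Σ m_i c_i:
T_f = (70.41×327 + 1355.4×11.5 + 41.54×11.5) / (70.41 + 1355.4 + 41.54)
    = 39090 / 1467.3 ≈ 26.64 °C

T_f ≈ 26.6 °C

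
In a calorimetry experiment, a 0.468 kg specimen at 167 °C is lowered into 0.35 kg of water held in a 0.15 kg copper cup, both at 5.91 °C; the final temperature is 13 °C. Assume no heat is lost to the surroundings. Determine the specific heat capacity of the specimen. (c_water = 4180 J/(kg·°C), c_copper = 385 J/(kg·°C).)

c ≈ 150 J/(kg·°C)

Setting the total heat transfer to zero:
0.468·c·(13 − 167) + 0.35·4180·(13 − 5.91) + 0.15·385·(13 − 5.91) = 0
-72.07 c = -10782
c = -10782/-72.07 ≈ 149.6 J/(kg·°C)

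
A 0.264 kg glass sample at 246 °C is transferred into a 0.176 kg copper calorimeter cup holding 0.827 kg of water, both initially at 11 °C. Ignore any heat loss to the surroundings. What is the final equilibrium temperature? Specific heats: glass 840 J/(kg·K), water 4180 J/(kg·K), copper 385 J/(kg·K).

Conservation of energy gives ΣQ = 0:
0.264×840×(T − 246) + 0.827×4180×(T − 11) + 0.176×385×(T − 11) = 0
3746.4 T = 93324
T = 93324/3746.4 ≈ 24.91 °C

T_f ≈ 24.9 °C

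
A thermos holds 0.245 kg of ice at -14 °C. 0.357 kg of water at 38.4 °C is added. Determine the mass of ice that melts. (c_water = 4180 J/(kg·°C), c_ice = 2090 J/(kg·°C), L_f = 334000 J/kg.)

m_melted ≈ 0.15 kg

Cooling the water to 0 °C releases 0.357·4180·38.4 = 57303 J.
Warming the ice to 0 °C takes 0.245·2090·14 = 7168.7 J, leaving 50134 J for melting.
To melt every bit of ice: 0.245·334000 = 81830 J.
That's not enough to melt it all — equilibrium is at 0 °C with ice remaining.
Mass melted = 50134/334000 ≈ 0.1501 kg.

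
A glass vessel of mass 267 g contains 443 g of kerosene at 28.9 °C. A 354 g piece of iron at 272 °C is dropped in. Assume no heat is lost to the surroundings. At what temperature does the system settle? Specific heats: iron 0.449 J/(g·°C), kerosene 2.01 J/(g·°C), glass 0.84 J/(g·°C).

T_f ≈ 59.2 °C

Energy conservation, ΣQ = 0:
354*0.449*(T − 272) + 443*2.01*(T − 28.9) + 267*0.84*(T − 28.9) = 0
1273.7 T = 75448
T = 75448 / 1273.7 = 59.2 °C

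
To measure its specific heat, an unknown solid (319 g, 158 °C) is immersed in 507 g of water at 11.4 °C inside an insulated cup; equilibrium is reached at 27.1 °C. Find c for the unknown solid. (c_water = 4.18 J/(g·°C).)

c ≈ 0.797 J/(g·°C)

Energy conservation, ΣQ = 0:
319×c×(27.1 − 158) + 507×4.18×(27.1 − 11.4) = 0
-41757 c = -33272
c = -33272/-41757 ≈ 0.7968 J/(g·°C)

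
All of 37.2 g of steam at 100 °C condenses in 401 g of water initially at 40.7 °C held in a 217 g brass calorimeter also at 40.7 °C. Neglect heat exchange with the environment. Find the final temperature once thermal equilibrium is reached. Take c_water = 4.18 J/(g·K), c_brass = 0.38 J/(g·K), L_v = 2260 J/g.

T_f ≈ 89.4 °C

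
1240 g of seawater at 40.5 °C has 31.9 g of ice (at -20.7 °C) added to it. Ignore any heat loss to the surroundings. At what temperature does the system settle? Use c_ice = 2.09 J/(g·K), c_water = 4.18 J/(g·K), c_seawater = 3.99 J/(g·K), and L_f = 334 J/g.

T_f ≈ 37.1 °C

Energy conservation, ΣQ = 0:
ice -20.7→0 °C: 31.9×2.09×20.7 = 1380.1; fusion: m_ice L_f = 31.9×334 = 10655; meltwater 0→T: 31.9×4.18×T = 133.34 T; seawater cools: 1240×3.99×(T − 40.5) = 4947.6(T − 40.5)
5080.9 T = 200378 − 12035 = 188343
T ≈ 37.07 °C. Since T > 0 °C, the all-ice-melts assumption holds.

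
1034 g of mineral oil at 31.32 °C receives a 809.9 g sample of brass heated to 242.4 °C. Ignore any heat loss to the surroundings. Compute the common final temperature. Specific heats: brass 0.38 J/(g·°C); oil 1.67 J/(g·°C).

T_f ≈ 63.2 °C

Heat lost by the brass equals heat gained by the oil:
809.9*0.38*(242.4 − T) = 1034*1.67*(T − 31.32)
307.76(242.4 − T) = 1726.8(T − 31.32)
2034.5 T = 128684  ⇒  T ≈ 63.25 °C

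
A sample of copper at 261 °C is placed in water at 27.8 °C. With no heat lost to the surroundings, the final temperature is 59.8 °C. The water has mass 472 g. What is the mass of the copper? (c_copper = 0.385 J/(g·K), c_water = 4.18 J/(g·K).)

m ≈ 815 g

Heat gained plus heat lost sum to zero:
m·0.385·(59.8 − 261) + 472·4.18·(59.8 − 27.8) = 0
-77.46 m = -63135
m = -63135/-77.46 ≈ 815 g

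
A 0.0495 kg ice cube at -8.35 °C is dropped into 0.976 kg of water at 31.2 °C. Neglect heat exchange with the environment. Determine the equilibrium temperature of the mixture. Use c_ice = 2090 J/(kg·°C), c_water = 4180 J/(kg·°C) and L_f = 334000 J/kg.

Taking heat into each body as positive, Σ m c ΔT = 0:
warm ice to 0 °C: 0.0495·2090·(0 − (-8.35)) = 863.85
  fusion: m_ice L_f = 0.0495·334000 = 16533
  meltwater 0→T: 0.0495·4180·T = 206.91 T
  water: 4079.7(T − 31.2)
4286.6 T = 127286 − 17397 = 109889
T ≈ 25.64 °C. Since T > 0 °C, the all-ice-melts assumption holds.

T_f ≈ 25.6 °C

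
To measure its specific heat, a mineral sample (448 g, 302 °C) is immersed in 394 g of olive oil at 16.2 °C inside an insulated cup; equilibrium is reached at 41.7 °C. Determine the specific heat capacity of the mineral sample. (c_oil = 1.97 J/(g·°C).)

Setting the total heat transfer to zero:
448·c·(41.7 − 302) + 394·1.97·(41.7 − 16.2) = 0
-116614 c = -19793
c = -19793/-116614 ≈ 0.1697 J/(g·°C)

c ≈ 0.17 J/(g·°C)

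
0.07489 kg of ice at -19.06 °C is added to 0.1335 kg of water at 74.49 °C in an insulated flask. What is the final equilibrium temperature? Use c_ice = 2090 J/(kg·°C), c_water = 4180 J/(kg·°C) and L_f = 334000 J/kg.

T_f ≈ 15.6 °C

Taking heat into each body as positive, Σ m c ΔT = 0:
warm ice to 0 °C: 0.07489×2090×(0 − (-19.06)) = 2983.3; fusion: m_ice L_f = 0.07489×334000 = 25013; warm the meltwater: 313.04 T; water cools: 0.1335×4180×(T − 74.49) = 558.03(T − 74.49)
871.07 T = 41568 − 27997 = 13571
T ≈ 15.58 °C (positive, so assuming full melt was valid).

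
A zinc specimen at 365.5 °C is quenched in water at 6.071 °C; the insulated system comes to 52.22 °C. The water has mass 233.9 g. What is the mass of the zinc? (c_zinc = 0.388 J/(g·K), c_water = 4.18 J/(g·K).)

|Q_zinc| = |Q_water|:
m·0.388·(365.5 − 52.22) = 233.9·4.18·(52.22 − 6.071)
121.55 m = 45120  ⇒  m ≈ 371.2 g

m ≈ 371 g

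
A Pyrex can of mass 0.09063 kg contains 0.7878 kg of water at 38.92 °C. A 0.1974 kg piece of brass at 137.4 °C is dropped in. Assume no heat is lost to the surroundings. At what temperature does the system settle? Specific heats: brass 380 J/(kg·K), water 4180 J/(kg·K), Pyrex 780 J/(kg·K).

With ΣQ=0 the equilibrium temperature is the m·c-weighted mean:
T_f = (75.01*137.4 + 3293*38.92 + 70.69*38.92) / (75.01 + 3293 + 70.69)
    = 141222 / 3438.7 ≈ 41.07 °C

T_f ≈ 41.1 °C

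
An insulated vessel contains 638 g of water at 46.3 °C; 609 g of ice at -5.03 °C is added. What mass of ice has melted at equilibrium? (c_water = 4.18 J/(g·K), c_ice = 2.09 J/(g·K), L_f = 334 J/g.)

m_melted ≈ 351 g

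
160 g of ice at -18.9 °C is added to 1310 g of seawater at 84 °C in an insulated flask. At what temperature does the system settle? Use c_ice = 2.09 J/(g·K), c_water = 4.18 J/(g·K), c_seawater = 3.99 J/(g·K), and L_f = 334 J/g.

T_f ≈ 64.3 °C

Setting the total heat transfer to zero:
ice -18.9→0 °C: 160×2.09×18.9 = 6320.2
  latent heat to melt: 160×334 = 53440
  warm the meltwater: 668.8 T
  seawater cools: 1310×3.99×(T − 84) = 5226.9(T − 84)
5895.7 T = 439060 − 59760 = 379299
T ≈ 64.33 °C — above 0 °C, consistent with complete melting.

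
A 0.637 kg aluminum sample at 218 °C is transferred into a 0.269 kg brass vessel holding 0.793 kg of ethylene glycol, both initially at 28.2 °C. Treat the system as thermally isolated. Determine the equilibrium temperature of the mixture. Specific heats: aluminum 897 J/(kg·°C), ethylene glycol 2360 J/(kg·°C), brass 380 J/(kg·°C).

T_f ≈ 70.8 °C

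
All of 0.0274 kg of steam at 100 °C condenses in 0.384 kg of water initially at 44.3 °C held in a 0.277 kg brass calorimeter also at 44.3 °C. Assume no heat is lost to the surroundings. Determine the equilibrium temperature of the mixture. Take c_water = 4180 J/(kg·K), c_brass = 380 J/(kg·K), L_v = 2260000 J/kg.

Energy conservation, ΣQ = 0:
steam→water at 100 °C releases m L_v = 0.0274×2260000 = 61924
  condensed water 100 °C→T: 114.53(T − 100)
  original water: 1605.1(T − 44.3)
  brass cup: 0.277×380×(T − 44.3) = 105.26(T − 44.3)
1824.9 T = 61924 + 11453 + 75770 = 149147
T ≈ 81.73 °C, under the boiling point, so the assumption holds.

T_f ≈ 81.7 °C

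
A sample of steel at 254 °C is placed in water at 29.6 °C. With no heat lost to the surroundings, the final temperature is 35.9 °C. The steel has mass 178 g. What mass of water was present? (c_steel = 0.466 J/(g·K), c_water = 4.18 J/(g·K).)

Heat lost by the steel = heat gained by the water:
178×0.466×(254 − 35.9) = m×4.18×(35.9 − 29.6)
26.33 m = 18091  ⇒  m ≈ 687 g

m ≈ 687 g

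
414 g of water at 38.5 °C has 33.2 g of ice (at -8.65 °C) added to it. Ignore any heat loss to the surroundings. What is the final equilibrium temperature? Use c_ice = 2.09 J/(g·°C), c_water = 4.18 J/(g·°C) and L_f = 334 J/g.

Let T be the final temperature. ΣQ_i = 0:
warm ice to 0 °C: 33.2×2.09×(0 − (-8.65)) = 600.21; fusion: m_ice L_f = 33.2×334 = 11089; meltwater 0→T: 33.2×4.18×T = 138.78 T; water: 1730.5(T − 38.5)
1869.3 T = 66625 − 11689 = 54936
T ≈ 29.39 °C — above 0 °C, consistent with complete melting.

T_f ≈ 29.4 °C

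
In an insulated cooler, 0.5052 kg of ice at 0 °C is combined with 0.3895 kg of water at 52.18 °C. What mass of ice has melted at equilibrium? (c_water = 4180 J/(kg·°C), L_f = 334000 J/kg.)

m_melted ≈ 0.254 kg

Water can give up m c ΔT = 0.3895×4180×52.18 = 84955 J before reaching 0 °C.
Melting all 0.5052 kg of ice would need 0.5052×334000 = 168737 J.
Since 84955 < 168737 J, not all the ice melts; equilibrium is at 0 °C.
Mass melted = 84955/334000 ≈ 0.2544 kg.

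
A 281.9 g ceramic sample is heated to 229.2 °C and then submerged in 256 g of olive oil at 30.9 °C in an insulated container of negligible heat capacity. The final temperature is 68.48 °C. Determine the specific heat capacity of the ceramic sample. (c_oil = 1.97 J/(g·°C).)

c ≈ 0.418 J/(g·°C)

Net heat exchanged in the isolated system is zero:
281.9·c·(68.48 − 229.2) + 256·1.97·(68.48 − 30.9) = 0
-45307 c = -18952
c = -18952/-45307 ≈ 0.4183 J/(g·°C)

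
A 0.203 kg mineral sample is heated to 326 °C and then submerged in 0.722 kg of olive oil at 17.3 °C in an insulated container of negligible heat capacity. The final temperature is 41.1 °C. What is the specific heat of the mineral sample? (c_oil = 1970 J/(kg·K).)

Heat lost by the mineral sample = heat gained by the oil:
0.203×c×(326 − 41.1) = 0.722×1970×(41.1 − 17.3)
57.83 c = 33852  ⇒  c ≈ 585.3 J/(kg·K)

c ≈ 585 J/(kg·K)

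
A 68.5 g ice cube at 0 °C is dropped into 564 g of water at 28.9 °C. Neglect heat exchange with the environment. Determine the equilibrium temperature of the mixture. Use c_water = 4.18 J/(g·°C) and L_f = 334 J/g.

T_f ≈ 17.1 °C

Let T be the final temperature. ΣQ_i = 0:
fusion: m_ice L_f = 68.5×334 = 22879; meltwater 0→T: 68.5×4.18×T = 286.33 T; water: 2357.5(T − 28.9)
2643.8 T = 68132 − 22879 = 45253
T ≈ 17.12 °C. Since T > 0 °C, the all-ice-melts assumption holds.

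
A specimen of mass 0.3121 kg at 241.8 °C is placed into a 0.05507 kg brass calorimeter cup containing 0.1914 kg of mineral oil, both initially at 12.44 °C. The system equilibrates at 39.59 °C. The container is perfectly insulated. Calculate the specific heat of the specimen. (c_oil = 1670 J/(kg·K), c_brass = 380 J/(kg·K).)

Conservation of energy gives ΣQ = 0:
0.3121·c·(39.59 − 241.8) + 0.1914·1670·(39.59 − 12.44) + 0.05507·380·(39.59 − 12.44) = 0
-63.11 c = -9246.3
c = -9246.3/-63.11 ≈ 146.5 J/(kg·K)

c ≈ 147 J/(kg·K)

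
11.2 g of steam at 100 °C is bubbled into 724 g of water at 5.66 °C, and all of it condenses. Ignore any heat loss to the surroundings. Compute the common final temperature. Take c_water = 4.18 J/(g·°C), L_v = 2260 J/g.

T_f ≈ 15.3 °C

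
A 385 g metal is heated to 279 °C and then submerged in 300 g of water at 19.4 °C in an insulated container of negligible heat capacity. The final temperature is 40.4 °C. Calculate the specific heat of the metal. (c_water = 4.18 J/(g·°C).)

Heat lost by the metal = heat gained by the water:
385·c·(279 − 40.4) = 300·4.18·(40.4 − 19.4)
91861 c = 26334  ⇒  c ≈ 0.2867 J/(g·°C)

c ≈ 0.287 J/(g·°C)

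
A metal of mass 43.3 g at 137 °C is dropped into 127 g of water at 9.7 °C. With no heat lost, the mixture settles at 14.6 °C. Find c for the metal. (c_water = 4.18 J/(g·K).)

c ≈ 0.491 J/(g·K)

Conservation of energy gives ΣQ = 0:
43.3×c×(14.6 − 137) + 127×4.18×(14.6 − 9.7) = 0
-5299.9 c = -2601.2
c = -2601.2/-5299.9 ≈ 0.4908 J/(g·K)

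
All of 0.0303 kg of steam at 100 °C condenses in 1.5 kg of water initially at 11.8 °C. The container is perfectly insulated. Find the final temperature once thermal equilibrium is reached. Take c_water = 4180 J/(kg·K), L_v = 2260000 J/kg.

T_f ≈ 24.3 °C

Taking heat into each body as positive, Σ m c ΔT = 0:
condense steam: −0.0303·2260000 = −68478
  condensate cools 100→T: 0.0303·4180·(T − 100) = 126.65(T − 100)
  water warms: 1.5·4180·(T − 11.8) = 6270(T − 11.8)
6396.7 T = 68478 + 12665 + 73986 = 155129
T ≈ 24.25 °C (< 100 °C, so full condensation is consistent).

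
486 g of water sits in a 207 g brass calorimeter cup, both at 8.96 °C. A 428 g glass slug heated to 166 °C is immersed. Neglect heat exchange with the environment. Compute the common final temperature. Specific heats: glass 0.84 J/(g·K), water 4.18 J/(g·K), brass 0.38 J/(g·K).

T_f ≈ 31.8 °C

Heat gained plus heat lost sum to zero:
428*0.84*(T − 166) + 486*4.18*(T − 8.96) + 207*0.38*(T − 8.96) = 0
(359.52 + 2031.5 + 78.66) T = 359.52*166 + 2031.5*8.96 + 78.66*8.96
T = 78587 / 2469.7 = 31.8 °C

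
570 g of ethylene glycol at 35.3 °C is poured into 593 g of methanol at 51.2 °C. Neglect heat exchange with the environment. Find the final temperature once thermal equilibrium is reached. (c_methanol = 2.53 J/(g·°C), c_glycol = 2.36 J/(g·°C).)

Setting the total heat transfer to zero:
593×2.53×(T − 51.2) + 570×2.36×(T − 35.3) = 0
2845.5 T = 124300
T = 124300 / 2845.5 = 43.7 °C

T_f ≈ 43.7 °C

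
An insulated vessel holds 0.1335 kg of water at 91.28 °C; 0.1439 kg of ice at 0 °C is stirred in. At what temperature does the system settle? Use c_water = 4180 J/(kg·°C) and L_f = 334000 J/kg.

Let T be the final temperature. ΣQ_i = 0:
latent heat to melt: 0.1439·334000 = 48063; meltwater 0→T: 0.1439·4180·T = 601.5 T; water cools: 0.1335·4180·(T − 91.28) = 558.03(T − 91.28)
1159.5 T = 50937 − 48063 = 2874.4
T ≈ 2.48 °C. Since T > 0 °C, the all-ice-melts assumption holds.

T_f ≈ 2.5 °C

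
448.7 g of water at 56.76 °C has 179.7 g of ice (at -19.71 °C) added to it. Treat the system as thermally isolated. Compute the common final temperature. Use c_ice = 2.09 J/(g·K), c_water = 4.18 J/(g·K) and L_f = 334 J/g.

T_f ≈ 14.9 °C

Setting the total heat transfer to zero:
warm ice to 0 °C: 179.7·2.09·(0 − (-19.71)) = 7402.5; fusion: m_ice L_f = 179.7·334 = 60020; meltwater 0→T: 179.7·4.18·T = 751.15 T; water cools: 448.7·4.18·(T − 56.76) = 1875.6(T − 56.76)
2626.7 T = 106457 − 67422 = 39035
T ≈ 14.86 °C — above 0 °C, consistent with complete melting.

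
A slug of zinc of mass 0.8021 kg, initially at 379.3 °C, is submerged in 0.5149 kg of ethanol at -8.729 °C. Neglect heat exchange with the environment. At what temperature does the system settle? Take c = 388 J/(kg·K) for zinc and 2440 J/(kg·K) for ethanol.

T_f ≈ 68.3 °C

Heat lost by the zinc equals heat gained by the ethanol:
0.8021·388·(379.3 − T) = 0.5149·2440·(T − (-8.729))
311.21(379.3 − T) = 1256.4(T − (-8.729))
1567.6 T = 107077  ⇒  T ≈ 68.31 °C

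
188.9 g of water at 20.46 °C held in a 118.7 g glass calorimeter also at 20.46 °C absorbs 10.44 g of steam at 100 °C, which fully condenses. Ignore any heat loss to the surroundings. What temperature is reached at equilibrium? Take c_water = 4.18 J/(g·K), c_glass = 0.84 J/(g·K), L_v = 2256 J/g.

T_f ≈ 49.4 °C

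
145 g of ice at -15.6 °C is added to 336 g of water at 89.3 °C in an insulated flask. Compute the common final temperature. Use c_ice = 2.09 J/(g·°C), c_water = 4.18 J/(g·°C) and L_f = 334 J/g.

Setting the total heat transfer to zero:
ice -15.6→0 °C: 145×2.09×15.6 = 4727.6
  fusion: m_ice L_f = 145×334 = 48430
  warm the meltwater: 606.1 T
  water: 1404.5(T − 89.3)
2010.6 T = 125420 − 53158 = 72262
T ≈ 35.94 °C — above 0 °C, consistent with complete melting.

T_f ≈ 35.9 °C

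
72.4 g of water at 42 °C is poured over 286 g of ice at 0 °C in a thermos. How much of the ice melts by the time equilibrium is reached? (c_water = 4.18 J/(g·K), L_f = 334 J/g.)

Cooling the water to 0 °C releases 72.4·4.18·42 = 12711 J.
Melting all 286 g of ice would need 286·334 = 95524 J.
That's not enough to melt it all — equilibrium is at 0 °C with ice remaining.
Mass melted = 12711/334 ≈ 38.06 g.

m_melted ≈ 38.1 g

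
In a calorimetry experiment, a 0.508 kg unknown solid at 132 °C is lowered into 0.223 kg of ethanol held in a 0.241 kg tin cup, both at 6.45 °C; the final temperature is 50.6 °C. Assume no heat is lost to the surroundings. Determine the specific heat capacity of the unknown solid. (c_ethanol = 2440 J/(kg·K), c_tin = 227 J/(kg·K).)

c ≈ 639 J/(kg·K)

Conservation of energy gives ΣQ = 0:
0.508×c×(50.6 − 132) + 0.223×2440×(50.6 − 6.45) + 0.241×227×(50.6 − 6.45) = 0
-41.35 c = -26438
c = -26438/-41.35 ≈ 639.4 J/(kg·K)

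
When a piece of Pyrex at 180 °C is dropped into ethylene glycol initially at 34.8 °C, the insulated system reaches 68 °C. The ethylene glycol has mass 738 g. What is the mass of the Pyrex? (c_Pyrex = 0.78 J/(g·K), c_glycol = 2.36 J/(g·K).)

m ≈ 662 g

Setting the total heat transfer to zero:
m·0.78·(68 − 180) + 738·2.36·(68 − 34.8) = 0
-87.36 m = -57824
m = -57824/-87.36 ≈ 661.9 g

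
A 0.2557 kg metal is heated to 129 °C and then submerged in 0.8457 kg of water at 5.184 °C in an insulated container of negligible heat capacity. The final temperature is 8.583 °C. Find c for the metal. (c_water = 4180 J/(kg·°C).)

c ≈ 390 J/(kg·°C)

Net heat exchanged in the isolated system is zero:
0.2557·c·(8.583 − 129) + 0.8457·4180·(8.583 − 5.184) = 0
-30.79 c = -12016
c = -12016/-30.79 ≈ 390.2 J/(kg·°C)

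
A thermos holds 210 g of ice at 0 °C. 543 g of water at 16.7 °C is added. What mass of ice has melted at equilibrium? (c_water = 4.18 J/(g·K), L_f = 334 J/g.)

Heat available from the water dropping to 0 °C: 543×4.18×16.7 = 37905 J.
Melting all 210 g of ice would need 210×334 = 70140 J.
37905 J < 70140 J, so only part of the ice melts and the system sits at 0 °C.
m_melted×334 = 37905  ⇒  m_melted ≈ 113.5 g.

m_melted ≈ 113 g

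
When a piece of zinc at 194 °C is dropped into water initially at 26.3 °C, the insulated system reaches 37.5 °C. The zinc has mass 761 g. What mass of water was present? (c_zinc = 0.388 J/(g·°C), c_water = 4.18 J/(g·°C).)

Taking heat into each body as positive, Σ m c ΔT = 0:
761×0.388×(37.5 − 194) + m×4.18×(37.5 − 26.3) = 0
46.82 m = 46209
m = 46209/46.82 ≈ 987 g

m ≈ 987 g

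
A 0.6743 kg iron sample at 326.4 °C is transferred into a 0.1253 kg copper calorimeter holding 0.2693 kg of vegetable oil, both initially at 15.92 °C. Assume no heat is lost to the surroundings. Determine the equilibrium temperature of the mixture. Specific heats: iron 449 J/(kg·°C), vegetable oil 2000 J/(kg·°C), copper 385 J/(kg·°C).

T_f = Σ m_i c_i T_i / Σ m_i c_i:
T_f = (302.76×326.4 + 538.6×15.92 + 48.24×15.92) / (302.76 + 538.6 + 48.24)
    = 108164 / 889.6 ≈ 121.59 °C

T_f ≈ 121.6 °C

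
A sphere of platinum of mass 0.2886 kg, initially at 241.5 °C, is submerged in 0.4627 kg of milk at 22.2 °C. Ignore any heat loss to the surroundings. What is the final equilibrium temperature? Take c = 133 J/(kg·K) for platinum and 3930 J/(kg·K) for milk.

T_f ≈ 26.7 °C

Conservation of energy gives ΣQ = 0:
0.2886×133×(T − 241.5) + 0.4627×3930×(T − 22.2) = 0
1856.8 T = 49638
T = 49638/1856.8 ≈ 26.73 °C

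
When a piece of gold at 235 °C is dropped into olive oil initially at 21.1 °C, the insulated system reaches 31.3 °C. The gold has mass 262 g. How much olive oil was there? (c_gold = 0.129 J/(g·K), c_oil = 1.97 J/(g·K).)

m ≈ 343 g

Heat lost by the gold = heat gained by the oil:
262×0.129×(235 − 31.3) = m×1.97×(31.3 − 21.1)
20.09 m = 6884.7  ⇒  m ≈ 342.6 g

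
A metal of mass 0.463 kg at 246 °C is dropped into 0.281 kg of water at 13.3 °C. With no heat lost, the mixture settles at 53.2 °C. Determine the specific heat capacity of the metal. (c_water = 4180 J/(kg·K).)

c ≈ 525 J/(kg·K)

Let T be the final temperature. ΣQ_i = 0:
0.463·c·(53.2 − 246) + 0.281·4180·(53.2 − 13.3) = 0
-89.27 c = -46866
c = -46866/-89.27 ≈ 525 J/(kg·K)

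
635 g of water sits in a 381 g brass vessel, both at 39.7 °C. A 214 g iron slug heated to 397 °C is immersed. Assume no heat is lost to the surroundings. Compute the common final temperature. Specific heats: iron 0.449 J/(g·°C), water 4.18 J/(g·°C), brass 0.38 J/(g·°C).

T_f is the heat-capacity-weighted average of the initial temperatures:
T_f = (96.09*397 + 2654.3*39.7 + 144.78*39.7) / (96.09 + 2654.3 + 144.78)
    = 149270 / 2895.2 ≈ 51.56 °C

T_f ≈ 51.6 °C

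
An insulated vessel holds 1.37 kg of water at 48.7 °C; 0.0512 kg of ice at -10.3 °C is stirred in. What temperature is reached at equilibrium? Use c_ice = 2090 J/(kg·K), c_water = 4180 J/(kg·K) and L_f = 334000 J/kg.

T_f ≈ 43.9 °C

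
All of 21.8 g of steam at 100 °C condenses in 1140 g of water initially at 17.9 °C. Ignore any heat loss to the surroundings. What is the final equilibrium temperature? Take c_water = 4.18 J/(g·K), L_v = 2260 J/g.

Sum of m c ΔT and latent-heat terms is zero:
steam→water at 100 °C releases m L_v = 21.8·2260 = 49268; condensate cools 100→T: 21.8·4.18·(T − 100) = 91.12(T − 100); original water: 4765.2(T − 17.9)
4856.3 T = 49268 + 9112.4 + 85297 = 143677
T ≈ 29.59 °C, under the boiling point, so the assumption holds.

T_f ≈ 29.6 °C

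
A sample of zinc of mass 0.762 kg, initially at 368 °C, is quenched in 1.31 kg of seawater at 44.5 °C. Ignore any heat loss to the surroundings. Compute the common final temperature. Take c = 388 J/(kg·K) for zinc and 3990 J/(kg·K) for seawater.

Setting the total heat transfer to zero:
0.762×388×(T − 368) + 1.31×3990×(T − 44.5) = 0
(295.66 + 5226.9) T = 295.66×368 + 5226.9×44.5
T = 341398/5522.6 ≈ 61.82 °C

T_f ≈ 61.8 °C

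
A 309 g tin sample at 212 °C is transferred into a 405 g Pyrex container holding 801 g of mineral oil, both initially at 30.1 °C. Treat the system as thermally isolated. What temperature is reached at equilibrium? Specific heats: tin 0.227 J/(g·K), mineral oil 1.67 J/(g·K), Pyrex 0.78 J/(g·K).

Energy conservation, ΣQ = 0:
309·0.227·(T − 212) + 801·1.67·(T − 30.1) + 405·0.78·(T − 30.1) = 0
70.14(T − 212) + 1337.7(T − 30.1) + 315.9(T − 30.1) = 0
(70.14 + 1337.7 + 315.9) T = 70.14·212 + 1337.7·30.1 + 315.9·30.1
T ≈ 37.50 °C

T_f ≈ 37.5 °C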